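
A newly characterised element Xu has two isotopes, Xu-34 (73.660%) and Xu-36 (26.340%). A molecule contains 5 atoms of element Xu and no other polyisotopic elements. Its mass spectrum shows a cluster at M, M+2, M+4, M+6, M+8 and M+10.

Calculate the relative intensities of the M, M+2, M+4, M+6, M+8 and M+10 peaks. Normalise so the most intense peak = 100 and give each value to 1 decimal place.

55.9 : 100.0 : 71.5 : 25.6 : 4.6 : 0.3

Expanding (0.73660 + 0.26340)^5:
P(M) = 0.73660^5 = 0.216850
P(M+2) = 5 × 0.73660^4 × 0.26340^1 = 0.387715
P(M+4) = 10 × 0.73660^3 × 0.26340^2 = 0.277285
P(M+6) = 10 × 0.73660^2 × 0.26340^3 = 0.099154
P(M+8) = 5 × 0.73660^1 × 0.26340^4 = 0.017728
P(M+10) = 0.26340^5 = 0.001268
The M+2 peak is largest (0.387715); scaling to 100 gives 55.9 : 100.0 : 71.5 : 25.6 : 4.6 : 0.3.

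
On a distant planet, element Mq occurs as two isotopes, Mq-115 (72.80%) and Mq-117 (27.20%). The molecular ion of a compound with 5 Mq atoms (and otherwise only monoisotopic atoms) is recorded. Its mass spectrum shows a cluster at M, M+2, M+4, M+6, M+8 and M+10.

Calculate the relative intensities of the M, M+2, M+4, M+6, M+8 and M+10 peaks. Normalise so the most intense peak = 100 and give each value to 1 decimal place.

Each Mq atom is independently Mq-115 (p = 0.7280) or Mq-117 (q = 0.2720); the cluster is the binomial expansion (p + q)^5.
P(M) = 0.7280^5 = 0.204483
P(M+2) = 5 × 0.7280^4 × 0.2720^1 = 0.382001
P(M+4) = 10 × 0.7280^3 × 0.2720^2 = 0.285451
P(M+6) = 10 × 0.7280^2 × 0.2720^3 = 0.106652
P(M+8) = 5 × 0.7280^1 × 0.2720^4 = 0.019924
P(M+10) = 0.2720^5 = 0.001489
The M+2 peak is largest (0.382001); scaling to 100 gives 53.5 : 100.0 : 74.7 : 27.9 : 5.2 : 0.4.

53.5 : 100.0 : 74.7 : 27.9 : 5.2 : 0.4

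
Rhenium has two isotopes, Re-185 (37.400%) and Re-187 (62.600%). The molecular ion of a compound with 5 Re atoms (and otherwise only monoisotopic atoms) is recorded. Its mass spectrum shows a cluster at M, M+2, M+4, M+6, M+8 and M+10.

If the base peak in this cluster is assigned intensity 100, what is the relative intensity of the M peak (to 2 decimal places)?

2.13

(0.37400 + 0.62600)^5 gives M 0.0073, M+2 0.0612, M+4 0.2050, M+6 0.3431, M+8 0.2872, M+10 0.0961; the largest is M+6.
P(M+6) = C(5,3) × 0.37400^2 × 0.62600^3 = 10 × 0.139876 × 0.24531438 = 0.343136 (base)
P(M) = C(5,0) × 0.37400^5 × 0.62600^0 = 1 × 0.00731742 × 1.0000 = 0.007317
Relative intensity = 0.007317 / 0.343136 × 100 = 2.13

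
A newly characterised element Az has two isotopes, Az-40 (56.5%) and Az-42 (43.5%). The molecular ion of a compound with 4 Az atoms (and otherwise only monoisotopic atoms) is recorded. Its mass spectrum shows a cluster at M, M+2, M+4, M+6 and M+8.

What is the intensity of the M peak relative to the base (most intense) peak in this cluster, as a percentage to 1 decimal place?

Binomial terms of (0.565 + 0.435)^4: M 0.1019, M+2 0.3138, M+4 0.3624, M+6 0.1860, M+8 0.0358 → M+4 is the base peak.
P(M+4) = C(4,2) × 0.565^2 × 0.435^2 = 6 × 0.319225 × 0.189225 = 0.362432 (base)
P(M) = C(4,0) × 0.565^4 × 0.435^0 = 1 × 0.1019046 × 1.0000 = 0.101905
Relative intensity = 0.101905 / 0.362432 × 100 = 28.1

28.1%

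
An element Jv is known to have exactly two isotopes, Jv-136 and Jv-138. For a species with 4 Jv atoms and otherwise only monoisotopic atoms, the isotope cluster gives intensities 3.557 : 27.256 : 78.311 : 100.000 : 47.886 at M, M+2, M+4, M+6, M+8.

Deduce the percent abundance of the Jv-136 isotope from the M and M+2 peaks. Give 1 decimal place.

34.3%

Write p for the Jv-136 fraction. I(M+2)/I(M) = [C(4,1)·p^3·(1−p)] / p^4 = 4·(1−p)/p = 27.256/3.557 = 7.6626
(1−p)/p = 7.6626/4 = 1.9157  ⇒  p = 1/(1 + 1.9157) = 0.3430
Jv-136: 34.3%, Jv-138: 65.7%.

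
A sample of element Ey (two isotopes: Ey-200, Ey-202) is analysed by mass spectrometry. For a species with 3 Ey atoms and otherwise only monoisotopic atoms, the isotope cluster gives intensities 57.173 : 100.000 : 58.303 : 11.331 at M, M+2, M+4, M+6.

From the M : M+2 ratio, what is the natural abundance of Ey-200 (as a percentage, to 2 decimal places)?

If p is the fraction of Ey that is Ey-200, then I(M+2)/I(M) = [C(3,1)·p^2·(1−p)] / p^3 = 3·(1−p)/p = 100.000/57.173 = 1.7491
(1−p)/p = 1.7491/3 = 0.5830  ⇒  p = 1/(1 + 0.5830) = 0.6317
Ey-200: 63.17%, Ey-202: 36.83%.

63.17%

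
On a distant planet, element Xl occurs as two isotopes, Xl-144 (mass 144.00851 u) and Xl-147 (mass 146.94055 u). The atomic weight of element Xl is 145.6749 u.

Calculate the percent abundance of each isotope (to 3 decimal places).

Xl-144: 43.166%, Xl-147: 56.834%

With x = fraction of Xl-144 (so Xl-147 is 1 − x):
144.00851·x + 146.94055·(1 − x) = 145.6749
(144.00851 − 146.94055)·x = 145.6749 − 146.94055
x = -1.26565 / -2.93204 = 0.43166 → 43.166% Xl-144, 56.834% Xl-147.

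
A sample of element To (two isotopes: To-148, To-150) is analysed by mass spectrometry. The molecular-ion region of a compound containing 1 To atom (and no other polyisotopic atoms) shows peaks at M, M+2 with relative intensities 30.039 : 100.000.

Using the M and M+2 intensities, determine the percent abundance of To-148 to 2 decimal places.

23.10%

Let p = fractional abundance of To-148. I(M+2)/I(M) = [C(1,1)·p^0·(1−p)] / p^1 = 1·(1−p)/p = 100.000/30.039 = 3.3290
(1−p)/p = 3.3290/1 = 3.3290  ⇒  p = 1/(1 + 3.3290) = 0.2310
To-148: 23.10%, To-150: 76.90%.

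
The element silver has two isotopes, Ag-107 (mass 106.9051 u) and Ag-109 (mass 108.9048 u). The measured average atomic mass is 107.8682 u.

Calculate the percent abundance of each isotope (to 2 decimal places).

Let x be the fractional abundance of Ag-107; then Ag-109 has abundance 1 − x.
106.9051·x + 108.9048·(1 − x) = 107.8682
(106.9051 − 108.9048)·x = 107.8682 − 108.9048
x = -1.0366 / -1.9997 = 0.51838 → 51.84% Ag-107, 48.16% Ag-109.

Ag-107: 51.84%, Ag-109: 48.16%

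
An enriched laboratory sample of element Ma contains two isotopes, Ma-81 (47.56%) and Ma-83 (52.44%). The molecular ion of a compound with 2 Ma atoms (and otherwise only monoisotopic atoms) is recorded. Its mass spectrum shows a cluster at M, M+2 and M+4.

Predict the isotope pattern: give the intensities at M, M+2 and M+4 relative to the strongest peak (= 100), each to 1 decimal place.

Expanding (0.4756 + 0.5244)^2:
P(M) = 0.4756^2 = 0.226195
P(M+2) = 2 × 0.4756^1 × 0.5244^1 = 0.498809
P(M+4) = 0.5244^2 = 0.274995
The M+2 peak is largest (0.498809); scaling to 100 gives 45.3 : 100.0 : 55.1.

45.3 : 100.0 : 55.1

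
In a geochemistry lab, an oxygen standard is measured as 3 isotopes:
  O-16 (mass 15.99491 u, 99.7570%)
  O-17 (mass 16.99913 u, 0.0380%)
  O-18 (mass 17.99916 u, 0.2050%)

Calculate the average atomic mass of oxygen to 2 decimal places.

16.00 u

Weight each isotope mass by its fractional abundance: 0.997570 × 15.99491 + 0.000380 × 16.99913 + 0.002050 × 17.99916
= 15.956042 + 0.006460 + 0.036898 = 15.999400 u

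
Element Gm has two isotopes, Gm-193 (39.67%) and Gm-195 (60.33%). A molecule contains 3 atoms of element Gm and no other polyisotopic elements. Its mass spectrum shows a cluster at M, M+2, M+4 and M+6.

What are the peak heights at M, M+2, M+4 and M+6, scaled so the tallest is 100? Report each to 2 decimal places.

14.41 : 65.76 : 100.00 : 50.69

Expanding (0.3967 + 0.6033)^3:
P(M) = 0.3967^3 = 0.062429
P(M+2) = 3 × 0.3967^2 × 0.6033^1 = 0.284826
P(M+4) = 3 × 0.3967^1 × 0.6033^2 = 0.433162
P(M+6) = 0.6033^3 = 0.219584
The M+4 peak is largest (0.433162); scaling to 100 gives 14.41 : 65.76 : 100.00 : 50.69.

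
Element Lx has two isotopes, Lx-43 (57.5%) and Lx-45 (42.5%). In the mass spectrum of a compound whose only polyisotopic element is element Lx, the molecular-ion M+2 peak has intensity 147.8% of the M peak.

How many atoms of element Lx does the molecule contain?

With n Lx atoms, P(M+2)/P(M) = C(n,1)·p^(n−1)q / p^n = n·q/p = n · 0.425/0.575.
n = 1.478 × 0.575/0.425 = 2.00 ≈ 2

2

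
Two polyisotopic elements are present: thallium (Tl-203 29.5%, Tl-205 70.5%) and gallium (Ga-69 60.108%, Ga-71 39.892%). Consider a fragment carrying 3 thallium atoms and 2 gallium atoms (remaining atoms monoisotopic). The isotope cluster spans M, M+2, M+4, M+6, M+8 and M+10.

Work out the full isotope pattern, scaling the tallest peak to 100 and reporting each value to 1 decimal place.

2.5 : 21.5 : 68.5 : 100.0 : 64.9 : 15.2

Thallium pattern (n=3): 0.02567237 : 0.18405787 : 0.43986713 : 0.35040263
Gallium pattern (n=2): 0.36129717 : 0.47956567 : 0.15913717
Convolve the two distributions (both contribute in 2-u steps):
  M: 0.02567237×0.36129717 = 0.009275
  M+2: 0.02567237×0.47956567 + 0.18405787×0.36129717 = 0.078811
  M+4: 0.02567237×0.15913717 + 0.18405787×0.47956567 + 0.43986713×0.36129717 = 0.251276
  M+6: 0.18405787×0.15913717 + 0.43986713×0.47956567 + 0.35040263×0.36129717 = 0.366835
  M+8: 0.43986713×0.15913717 + 0.35040263×0.47956567 = 0.238040
  M+10: 0.35040263×0.15913717 = 0.055762
Scale to base peak (0.366835) = 100: 2.5 : 21.5 : 68.5 : 100.0 : 64.9 : 15.2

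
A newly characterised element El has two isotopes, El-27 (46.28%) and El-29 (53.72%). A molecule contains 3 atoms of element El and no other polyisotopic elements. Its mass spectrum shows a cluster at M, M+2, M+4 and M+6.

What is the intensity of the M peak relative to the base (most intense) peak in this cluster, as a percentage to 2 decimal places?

Binomial terms of (0.4628 + 0.5372)^3: M 0.0991, M+2 0.3452, M+4 0.4007, M+6 0.1550 → M+4 is the base peak.
P(M+4) = C(3,2) × 0.4628^1 × 0.5372^2 = 3 × 0.4628 × 0.28858384 = 0.400670 (base)
P(M) = C(3,0) × 0.4628^3 × 0.5372^0 = 1 × 0.09912428 × 1.0000 = 0.099124
Relative intensity = 0.099124 / 0.400670 × 100 = 24.74

24.74%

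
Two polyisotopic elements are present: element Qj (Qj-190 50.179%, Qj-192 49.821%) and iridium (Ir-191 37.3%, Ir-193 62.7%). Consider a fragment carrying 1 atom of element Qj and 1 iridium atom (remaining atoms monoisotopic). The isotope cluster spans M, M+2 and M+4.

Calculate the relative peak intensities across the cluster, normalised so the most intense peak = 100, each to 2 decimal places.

Element Qj pattern (n=1): 0.50179 : 0.49821
Iridium pattern (n=1): 0.3730 : 0.6270
Convolve the two distributions (both contribute in 2-u steps):
  M: 0.50179×0.3730 = 0.187168
  M+2: 0.50179×0.6270 + 0.49821×0.3730 = 0.500455
  M+4: 0.49821×0.6270 = 0.312378
Scale to base peak (0.500455) = 100: 37.40 : 100.00 : 62.42

37.40 : 100.00 : 62.42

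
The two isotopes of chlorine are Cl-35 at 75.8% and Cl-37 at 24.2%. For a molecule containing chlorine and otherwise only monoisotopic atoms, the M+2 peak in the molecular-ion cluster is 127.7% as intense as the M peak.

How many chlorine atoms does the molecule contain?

4

With n Cl atoms, P(M+2)/P(M) = C(n,1)·p^(n−1)q / p^n = n·q/p = n · 0.242/0.758.
n = 1.277 × 0.758/0.242 = 4.00 ≈ 4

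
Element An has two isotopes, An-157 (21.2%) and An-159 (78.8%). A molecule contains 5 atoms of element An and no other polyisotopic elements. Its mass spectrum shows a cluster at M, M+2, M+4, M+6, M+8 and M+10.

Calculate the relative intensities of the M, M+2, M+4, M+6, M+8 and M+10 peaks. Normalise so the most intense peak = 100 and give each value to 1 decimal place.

The 5 An atoms are independent, so intensities follow the terms of (0.212 + 0.788)^5.
P(M) = 0.212^5 = 0.000428
P(M+2) = 5 × 0.212^4 × 0.788^1 = 0.007959
P(M+4) = 10 × 0.212^3 × 0.788^2 = 0.059164
P(M+6) = 10 × 0.212^2 × 0.788^3 = 0.219913
P(M+8) = 5 × 0.212^1 × 0.788^4 = 0.408706
P(M+10) = 0.788^5 = 0.303830
The M+8 peak is largest (0.408706); scaling to 100 gives 0.1 : 1.9 : 14.5 : 53.8 : 100.0 : 74.3.

0.1 : 1.9 : 14.5 : 53.8 : 100.0 : 74.3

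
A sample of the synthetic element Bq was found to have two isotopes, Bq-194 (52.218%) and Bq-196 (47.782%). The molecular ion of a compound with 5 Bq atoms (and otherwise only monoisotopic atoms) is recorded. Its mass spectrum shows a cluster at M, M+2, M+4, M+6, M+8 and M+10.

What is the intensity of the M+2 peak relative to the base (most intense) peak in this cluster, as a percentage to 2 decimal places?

Term probabilities: M 0.0388, M+2 0.1776, M+4 0.3251, M+6 0.2975, M+8 0.1361, M+10 0.0249. Base peak = M+4.
P(M+4) = C(5,2) × 0.52218^3 × 0.47782^2 = 10 × 0.14238384 × 0.22831195 = 0.325079 (base)
P(M+2) = C(5,1) × 0.52218^4 × 0.47782^1 = 5 × 0.07434999 × 0.47782 = 0.177630
Relative intensity = 0.177630 / 0.325079 × 100 = 54.64

54.64%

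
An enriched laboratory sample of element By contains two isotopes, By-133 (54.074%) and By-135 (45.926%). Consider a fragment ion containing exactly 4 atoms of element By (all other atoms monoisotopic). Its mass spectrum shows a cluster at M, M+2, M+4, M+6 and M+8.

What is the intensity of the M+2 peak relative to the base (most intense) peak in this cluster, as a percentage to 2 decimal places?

78.49%

(0.54074 + 0.45926)^4 gives M 0.0855, M+2 0.2905, M+4 0.3700, M+6 0.2095, M+8 0.0445; the largest is M+4.
P(M+4) = C(4,2) × 0.54074^2 × 0.45926^2 = 6 × 0.29239975 × 0.21091975 = 0.370037 (base)
P(M+2) = C(4,1) × 0.54074^3 × 0.45926^1 = 4 × 0.15811224 × 0.45926 = 0.290459
Relative intensity = 0.290459 / 0.370037 × 100 = 78.49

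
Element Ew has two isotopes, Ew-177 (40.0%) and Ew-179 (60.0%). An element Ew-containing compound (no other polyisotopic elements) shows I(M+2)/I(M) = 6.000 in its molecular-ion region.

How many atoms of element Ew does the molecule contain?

The M+2/M ratio from n Ew atoms is n · q/p = n · 0.600/0.400.
n = 6.000 × 0.400/0.600 = 4.00 ≈ 4

4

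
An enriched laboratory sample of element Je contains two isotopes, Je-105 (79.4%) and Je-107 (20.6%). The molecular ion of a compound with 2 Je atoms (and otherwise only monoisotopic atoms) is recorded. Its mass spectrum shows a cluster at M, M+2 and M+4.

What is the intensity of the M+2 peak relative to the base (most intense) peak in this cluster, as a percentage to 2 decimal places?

Binomial terms of (0.794 + 0.206)^2: M 0.6304, M+2 0.3271, M+4 0.0424 → M is the base peak.
P(M) = C(2,0) × 0.794^2 × 0.206^0 = 1 × 0.630436 × 1.0000 = 0.630436 (base)
P(M+2) = C(2,1) × 0.794^1 × 0.206^1 = 2 × 0.7940 × 0.2060 = 0.327128
Relative intensity = 0.327128 / 0.630436 × 100 = 51.89

51.89%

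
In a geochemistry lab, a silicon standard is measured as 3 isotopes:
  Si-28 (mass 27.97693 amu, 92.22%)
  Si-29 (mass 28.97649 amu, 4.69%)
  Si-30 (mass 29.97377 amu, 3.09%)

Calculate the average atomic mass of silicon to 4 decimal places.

Average mass = Σ (abundance × isotope mass) = 0.9222 × 27.97693 + 0.0469 × 28.97649 + 0.0309 × 29.97377
= 25.800325 + 1.358997 + 0.926189 = 28.085511 amu

28.0855 amu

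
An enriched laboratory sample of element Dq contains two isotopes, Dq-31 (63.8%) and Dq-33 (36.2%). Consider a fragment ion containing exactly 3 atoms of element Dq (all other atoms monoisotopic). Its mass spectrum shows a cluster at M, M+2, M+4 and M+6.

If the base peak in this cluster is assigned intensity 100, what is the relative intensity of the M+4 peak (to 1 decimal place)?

(0.638 + 0.362)^3 gives M 0.2597, M+2 0.4420, M+4 0.2508, M+6 0.0474; the largest is M+2.
P(M+2) = C(3,1) × 0.638^2 × 0.362^1 = 3 × 0.407044 × 0.3620 = 0.442050 (base)
P(M+4) = C(3,2) × 0.638^1 × 0.362^2 = 3 × 0.6380 × 0.131044 = 0.250818
Relative intensity = 0.250818 / 0.442050 × 100 = 56.7

56.7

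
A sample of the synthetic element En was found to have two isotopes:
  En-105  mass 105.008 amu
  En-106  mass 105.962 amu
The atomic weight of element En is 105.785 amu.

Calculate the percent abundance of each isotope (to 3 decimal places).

En-105: 18.553%, En-106: 81.447%

Writing the weighted mean with unknown fraction x of En-105:
105.008·x + 105.962·(1 − x) = 105.785
(105.008 − 105.962)·x = 105.785 − 105.962
x = -0.177 / -0.954 = 0.18553 → 18.553% En-105, 81.447% En-106.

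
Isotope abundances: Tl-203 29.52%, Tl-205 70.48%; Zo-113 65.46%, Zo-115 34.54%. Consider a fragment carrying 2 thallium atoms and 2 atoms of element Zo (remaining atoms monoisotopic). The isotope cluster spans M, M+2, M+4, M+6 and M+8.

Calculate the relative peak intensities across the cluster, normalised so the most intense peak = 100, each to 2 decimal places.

Thallium pattern (n=2): 0.08714304 : 0.41611392 : 0.49674304
Element Zo pattern (n=2): 0.42850116 : 0.45219768 : 0.11930116
Convolve the two distributions (both contribute in 2-u steps):
  M: 0.08714304×0.42850116 = 0.037341
  M+2: 0.08714304×0.45219768 + 0.41611392×0.42850116 = 0.217711
  M+4: 0.08714304×0.11930116 + 0.41611392×0.45219768 + 0.49674304×0.42850116 = 0.411417
  M+6: 0.41611392×0.11930116 + 0.49674304×0.45219768 = 0.274269
  M+8: 0.49674304×0.11930116 = 0.059262
Scale to base peak (0.411417) = 100: 9.08 : 52.92 : 100.00 : 66.66 : 14.40

9.08 : 52.92 : 100.00 : 66.66 : 14.40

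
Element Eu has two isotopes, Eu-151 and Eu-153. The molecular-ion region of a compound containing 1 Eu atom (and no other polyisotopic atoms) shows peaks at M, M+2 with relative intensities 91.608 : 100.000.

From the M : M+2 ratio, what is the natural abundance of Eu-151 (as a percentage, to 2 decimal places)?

Write p for the Eu-151 fraction. I(M+2)/I(M) = [C(1,1)·p^0·(1−p)] / p^1 = 1·(1−p)/p = 100.000/91.608 = 1.0916
(1−p)/p = 1.0916/1 = 1.0916  ⇒  p = 1/(1 + 1.0916) = 0.4781
Eu-151: 47.81%, Eu-153: 52.19%.

47.81%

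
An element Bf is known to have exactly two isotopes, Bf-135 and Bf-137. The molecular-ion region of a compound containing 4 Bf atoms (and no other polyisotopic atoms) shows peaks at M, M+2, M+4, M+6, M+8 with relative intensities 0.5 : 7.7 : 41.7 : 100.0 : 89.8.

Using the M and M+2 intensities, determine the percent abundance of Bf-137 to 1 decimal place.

Write p for the Bf-135 fraction. I(M+2)/I(M) = [C(4,1)·p^3·(1−p)] / p^4 = 4·(1−p)/p = 7.7/0.5 = 15.4000
(1−p)/p = 15.4000/4 = 3.8500  ⇒  p = 1/(1 + 3.8500) = 0.2062
Bf-135: 20.6%, Bf-137: 79.4%.

79.4%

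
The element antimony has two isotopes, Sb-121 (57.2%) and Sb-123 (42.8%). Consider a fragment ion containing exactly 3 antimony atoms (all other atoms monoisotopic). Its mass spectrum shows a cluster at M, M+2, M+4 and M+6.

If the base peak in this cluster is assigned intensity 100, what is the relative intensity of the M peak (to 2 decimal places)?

Term probabilities: M 0.1871, M+2 0.4201, M+4 0.3143, M+6 0.0784. Base peak = M+2.
P(M+2) = C(3,1) × 0.572^2 × 0.428^1 = 3 × 0.327184 × 0.4280 = 0.420104 (base)
P(M) = C(3,0) × 0.572^3 × 0.428^0 = 1 × 0.18714925 × 1.0000 = 0.187149
Relative intensity = 0.187149 / 0.420104 × 100 = 44.55

44.55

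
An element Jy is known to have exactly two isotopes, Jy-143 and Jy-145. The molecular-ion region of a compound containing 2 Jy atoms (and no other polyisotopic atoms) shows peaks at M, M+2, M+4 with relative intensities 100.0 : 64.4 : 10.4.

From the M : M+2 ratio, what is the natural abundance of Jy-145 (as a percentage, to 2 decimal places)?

Let p = fractional abundance of Jy-143. I(M+2)/I(M) = [C(2,1)·p^1·(1−p)] / p^2 = 2·(1−p)/p = 64.4/100.0 = 0.6440
(1−p)/p = 0.6440/2 = 0.3220  ⇒  p = 1/(1 + 0.3220) = 0.7564
Jy-143: 75.64%, Jy-145: 24.36%.

24.36%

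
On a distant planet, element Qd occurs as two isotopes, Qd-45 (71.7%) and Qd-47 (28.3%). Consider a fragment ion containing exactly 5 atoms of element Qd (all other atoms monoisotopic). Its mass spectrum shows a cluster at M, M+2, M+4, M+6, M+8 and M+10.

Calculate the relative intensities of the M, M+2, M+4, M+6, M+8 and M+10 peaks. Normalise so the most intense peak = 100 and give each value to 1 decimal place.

50.7 : 100.0 : 78.9 : 31.2 : 6.1 : 0.5

Expanding (0.717 + 0.283)^5:
P(M) = 0.717^5 = 0.189494
P(M+2) = 5 × 0.717^4 × 0.283^1 = 0.373967
P(M+4) = 10 × 0.717^3 × 0.283^2 = 0.295210
P(M+6) = 10 × 0.717^2 × 0.283^3 = 0.116519
P(M+8) = 5 × 0.717^1 × 0.283^4 = 0.022995
P(M+10) = 0.283^5 = 0.001815
The M+2 peak is largest (0.373967); scaling to 100 gives 50.7 : 100.0 : 78.9 : 31.2 : 6.1 : 0.5.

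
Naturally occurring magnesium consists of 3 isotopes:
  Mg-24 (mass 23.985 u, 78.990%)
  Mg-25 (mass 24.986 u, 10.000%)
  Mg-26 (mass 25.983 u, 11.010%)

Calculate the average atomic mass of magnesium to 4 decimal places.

Weight each isotope mass by its fractional abundance: 0.78990 × 23.985 + 0.10000 × 24.986 + 0.11010 × 25.983
= 18.94575 + 2.49860 + 2.86073 = 24.30508 u

24.3051 u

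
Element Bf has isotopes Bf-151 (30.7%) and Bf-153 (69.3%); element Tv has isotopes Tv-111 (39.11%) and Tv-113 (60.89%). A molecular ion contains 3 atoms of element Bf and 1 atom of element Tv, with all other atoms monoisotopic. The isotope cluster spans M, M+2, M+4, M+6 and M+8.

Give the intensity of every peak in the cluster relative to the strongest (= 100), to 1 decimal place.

Element Bf pattern (n=3): 0.02893444 : 0.19594367 : 0.44230933 : 0.33281256
Element Tv pattern (n=1): 0.3911 : 0.6089
Convolve the two distributions (both contribute in 2-u steps):
  M: 0.02893444×0.3911 = 0.011316
  M+2: 0.02893444×0.6089 + 0.19594367×0.3911 = 0.094252
  M+4: 0.19594367×0.6089 + 0.44230933×0.3911 = 0.292297
  M+6: 0.44230933×0.6089 + 0.33281256×0.3911 = 0.399485
  M+8: 0.33281256×0.6089 = 0.202650
Scale to base peak (0.399485) = 100: 2.8 : 23.6 : 73.2 : 100.0 : 50.7

2.8 : 23.6 : 73.2 : 100.0 : 50.7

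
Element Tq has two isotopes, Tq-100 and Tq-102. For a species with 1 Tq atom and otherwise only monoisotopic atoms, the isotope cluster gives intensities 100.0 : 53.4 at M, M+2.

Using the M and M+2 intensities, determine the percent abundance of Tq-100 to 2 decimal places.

Let p = fractional abundance of Tq-100. I(M+2)/I(M) = [C(1,1)·p^0·(1−p)] / p^1 = 1·(1−p)/p = 53.4/100.0 = 0.5340
(1−p)/p = 0.5340/1 = 0.5340  ⇒  p = 1/(1 + 0.5340) = 0.6519
Tq-100: 65.19%, Tq-102: 34.81%.

65.19%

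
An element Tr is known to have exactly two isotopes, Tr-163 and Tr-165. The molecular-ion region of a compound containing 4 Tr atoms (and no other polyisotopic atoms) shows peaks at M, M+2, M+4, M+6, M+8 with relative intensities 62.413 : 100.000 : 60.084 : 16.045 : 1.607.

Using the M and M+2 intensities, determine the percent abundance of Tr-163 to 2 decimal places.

71.40%

Write p for the Tr-163 fraction. I(M+2)/I(M) = [C(4,1)·p^3·(1−p)] / p^4 = 4·(1−p)/p = 100.000/62.413 = 1.6022
(1−p)/p = 1.6022/4 = 0.4006  ⇒  p = 1/(1 + 0.4006) = 0.7140
Tr-163: 71.40%, Tr-165: 28.60%.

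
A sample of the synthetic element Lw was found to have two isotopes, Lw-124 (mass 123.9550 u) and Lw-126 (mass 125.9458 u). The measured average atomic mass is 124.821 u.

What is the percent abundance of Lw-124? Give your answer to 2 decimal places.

With x = fraction of Lw-124 (so Lw-126 is 1 − x):
123.9550·x + 125.9458·(1 − x) = 124.821
(123.9550 − 125.9458)·x = 124.821 − 125.9458
x = -1.1248 / -1.9908 = 0.56500 → 56.50% Lw-124, 43.50% Lw-126.

56.50%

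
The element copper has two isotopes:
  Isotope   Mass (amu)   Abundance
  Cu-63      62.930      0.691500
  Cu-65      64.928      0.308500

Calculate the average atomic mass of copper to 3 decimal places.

63.546 amu

Ar = Σ fᵢ·mᵢ = 0.691500 × 62.930 + 0.308500 × 64.928
= 43.5161 + 20.0303 = 63.5464 amu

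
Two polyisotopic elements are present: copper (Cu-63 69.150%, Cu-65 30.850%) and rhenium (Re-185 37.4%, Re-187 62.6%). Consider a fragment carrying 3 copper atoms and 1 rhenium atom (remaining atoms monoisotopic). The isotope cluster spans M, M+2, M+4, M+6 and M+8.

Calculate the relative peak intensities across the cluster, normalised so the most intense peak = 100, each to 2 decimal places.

33.20 : 100.00 : 94.19 : 36.13 : 4.93

Copper pattern (n=3): 0.33065611 : 0.44254842 : 0.19743483 : 0.02936064
Rhenium pattern (n=1): 0.3740 : 0.6260
Convolve the two distributions (both contribute in 2-u steps):
  M: 0.33065611×0.3740 = 0.123665
  M+2: 0.33065611×0.6260 + 0.44254842×0.3740 = 0.372504
  M+4: 0.44254842×0.6260 + 0.19743483×0.3740 = 0.350876
  M+6: 0.19743483×0.6260 + 0.02936064×0.3740 = 0.134575
  M+8: 0.02936064×0.6260 = 0.018380
Scale to base peak (0.372504) = 100: 33.20 : 100.00 : 94.19 : 36.13 : 4.93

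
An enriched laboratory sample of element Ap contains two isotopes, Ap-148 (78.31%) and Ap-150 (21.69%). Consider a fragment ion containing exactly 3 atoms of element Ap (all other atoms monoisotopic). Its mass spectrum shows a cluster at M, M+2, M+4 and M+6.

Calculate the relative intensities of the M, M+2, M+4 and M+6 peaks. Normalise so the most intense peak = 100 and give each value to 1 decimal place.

100.0 : 83.1 : 23.0 : 2.1

Each Ap atom is independently Ap-148 (p = 0.7831) or Ap-150 (q = 0.2169); the cluster is the binomial expansion (p + q)^3.
P(M) = 0.7831^3 = 0.480233
P(M+2) = 3 × 0.7831^2 × 0.2169^1 = 0.399039
P(M+4) = 3 × 0.7831^1 × 0.2169^2 = 0.110524
P(M+6) = 0.2169^3 = 0.010204
The M peak is largest (0.480233); scaling to 100 gives 100.0 : 83.1 : 23.0 : 2.1.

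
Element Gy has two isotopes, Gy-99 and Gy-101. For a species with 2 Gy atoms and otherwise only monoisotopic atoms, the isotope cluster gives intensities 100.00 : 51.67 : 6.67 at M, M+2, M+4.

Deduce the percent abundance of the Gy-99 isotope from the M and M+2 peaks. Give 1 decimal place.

If p is the fraction of Gy that is Gy-99, then I(M+2)/I(M) = [C(2,1)·p^1·(1−p)] / p^2 = 2·(1−p)/p = 51.67/100.00 = 0.5167
(1−p)/p = 0.5167/2 = 0.2584  ⇒  p = 1/(1 + 0.2584) = 0.7947
Gy-99: 79.5%, Gy-101: 20.5%.

79.5%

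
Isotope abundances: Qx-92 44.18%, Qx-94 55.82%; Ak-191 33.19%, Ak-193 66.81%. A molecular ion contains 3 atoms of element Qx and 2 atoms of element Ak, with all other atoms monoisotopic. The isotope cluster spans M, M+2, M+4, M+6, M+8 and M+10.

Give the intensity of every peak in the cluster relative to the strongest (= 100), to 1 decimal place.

Element Qx pattern (n=3): 0.08623372 : 0.32686055 : 0.41297773 : 0.173928
Element Ak pattern (n=2): 0.11015761 : 0.44348478 : 0.44635761
Convolve the two distributions (both contribute in 2-u steps):
  M: 0.08623372×0.11015761 = 0.009499
  M+2: 0.08623372×0.44348478 + 0.32686055×0.11015761 = 0.074250
  M+4: 0.08623372×0.44635761 + 0.32686055×0.44348478 + 0.41297773×0.11015761 = 0.228941
  M+6: 0.32686055×0.44635761 + 0.41297773×0.44348478 + 0.173928×0.11015761 = 0.348206
  M+8: 0.41297773×0.44635761 + 0.173928×0.44348478 = 0.261470
  M+10: 0.173928×0.44635761 = 0.077634
Scale to base peak (0.348206) = 100: 2.7 : 21.3 : 65.7 : 100.0 : 75.1 : 22.3

2.7 : 21.3 : 65.7 : 100.0 : 75.1 : 22.3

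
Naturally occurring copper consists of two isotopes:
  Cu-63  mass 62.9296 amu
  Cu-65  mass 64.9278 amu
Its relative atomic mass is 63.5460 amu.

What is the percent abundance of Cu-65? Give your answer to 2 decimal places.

With x = fraction of Cu-63 (so Cu-65 is 1 − x):
62.9296·x + 64.9278·(1 − x) = 63.5460
(62.9296 − 64.9278)·x = 63.5460 − 64.9278
x = -1.3818 / -1.9982 = 0.69152 → 69.15% Cu-63, 30.85% Cu-65.

30.85%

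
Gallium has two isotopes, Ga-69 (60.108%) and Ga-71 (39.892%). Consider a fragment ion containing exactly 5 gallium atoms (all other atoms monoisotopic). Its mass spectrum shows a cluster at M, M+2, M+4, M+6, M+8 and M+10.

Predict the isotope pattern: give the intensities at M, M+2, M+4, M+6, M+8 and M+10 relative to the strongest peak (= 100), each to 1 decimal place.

22.7 : 75.3 : 100.0 : 66.4 : 22.0 : 2.9

Each Ga atom is independently Ga-69 (p = 0.60108) or Ga-71 (q = 0.39892); the cluster is the binomial expansion (p + q)^5.
P(M) = 0.60108^5 = 0.078462
P(M+2) = 5 × 0.60108^4 × 0.39892^1 = 0.260366
P(M+4) = 10 × 0.60108^3 × 0.39892^2 = 0.345596
P(M+6) = 10 × 0.60108^2 × 0.39892^3 = 0.229362
P(M+8) = 5 × 0.60108^1 × 0.39892^4 = 0.076111
P(M+10) = 0.39892^5 = 0.010103
The M+4 peak is largest (0.345596); scaling to 100 gives 22.7 : 75.3 : 100.0 : 66.4 : 22.0 : 2.9.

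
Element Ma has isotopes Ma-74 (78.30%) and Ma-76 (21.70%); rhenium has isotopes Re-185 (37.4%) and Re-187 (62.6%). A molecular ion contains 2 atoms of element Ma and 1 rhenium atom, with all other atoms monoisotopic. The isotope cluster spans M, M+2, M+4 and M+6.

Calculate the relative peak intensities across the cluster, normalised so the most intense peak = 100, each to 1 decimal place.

Element Ma pattern (n=2): 0.613089 : 0.339822 : 0.047089
Rhenium pattern (n=1): 0.3740 : 0.6260
Convolve the two distributions (both contribute in 2-u steps):
  M: 0.613089×0.3740 = 0.229295
  M+2: 0.613089×0.6260 + 0.339822×0.3740 = 0.510887
  M+4: 0.339822×0.6260 + 0.047089×0.3740 = 0.230340
  M+6: 0.047089×0.6260 = 0.029478
Scale to base peak (0.510887) = 100: 44.9 : 100.0 : 45.1 : 5.8

44.9 : 100.0 : 45.1 : 5.8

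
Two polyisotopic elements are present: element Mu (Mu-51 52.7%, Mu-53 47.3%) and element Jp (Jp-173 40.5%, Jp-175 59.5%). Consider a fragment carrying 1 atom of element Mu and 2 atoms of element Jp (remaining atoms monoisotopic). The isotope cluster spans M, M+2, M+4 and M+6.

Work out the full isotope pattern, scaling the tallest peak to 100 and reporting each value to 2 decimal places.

Element Mu pattern (n=1): 0.5270 : 0.4730
Element Jp pattern (n=2): 0.164025 : 0.48195 : 0.354025
Convolve the two distributions (both contribute in 2-u steps):
  M: 0.5270×0.164025 = 0.086441
  M+2: 0.5270×0.48195 + 0.4730×0.164025 = 0.331571
  M+4: 0.5270×0.354025 + 0.4730×0.48195 = 0.414534
  M+6: 0.4730×0.354025 = 0.167454
Scale to base peak (0.414534) = 100: 20.85 : 79.99 : 100.00 : 40.40

20.85 : 79.99 : 100.00 : 40.40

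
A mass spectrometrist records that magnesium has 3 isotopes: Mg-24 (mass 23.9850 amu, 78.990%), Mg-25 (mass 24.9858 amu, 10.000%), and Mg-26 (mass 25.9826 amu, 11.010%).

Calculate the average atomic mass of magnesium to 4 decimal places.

24.3050 amu

Weight each isotope mass by its fractional abundance: 0.78990 × 23.9850 + 0.10000 × 24.9858 + 0.11010 × 25.9826
= 18.94575 + 2.49858 + 2.86068 = 24.30501 amu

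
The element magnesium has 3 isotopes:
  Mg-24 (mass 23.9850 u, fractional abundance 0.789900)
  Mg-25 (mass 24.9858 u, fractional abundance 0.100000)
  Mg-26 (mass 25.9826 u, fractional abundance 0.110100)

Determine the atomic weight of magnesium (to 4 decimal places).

24.3050 u

Weight each isotope mass by its fractional abundance: 0.789900 × 23.9850 + 0.100000 × 24.9858 + 0.110100 × 25.9826
= 18.94575 + 2.49858 + 2.86068 = 24.30501 u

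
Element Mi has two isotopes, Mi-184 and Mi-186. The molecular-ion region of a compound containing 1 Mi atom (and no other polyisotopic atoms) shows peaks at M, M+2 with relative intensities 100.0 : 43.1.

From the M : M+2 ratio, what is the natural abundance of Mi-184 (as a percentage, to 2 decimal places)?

Let p = fractional abundance of Mi-184. I(M+2)/I(M) = [C(1,1)·p^0·(1−p)] / p^1 = 1·(1−p)/p = 43.1/100.0 = 0.4310
(1−p)/p = 0.4310/1 = 0.4310  ⇒  p = 1/(1 + 0.4310) = 0.6988
Mi-184: 69.88%, Mi-186: 30.12%.

69.88%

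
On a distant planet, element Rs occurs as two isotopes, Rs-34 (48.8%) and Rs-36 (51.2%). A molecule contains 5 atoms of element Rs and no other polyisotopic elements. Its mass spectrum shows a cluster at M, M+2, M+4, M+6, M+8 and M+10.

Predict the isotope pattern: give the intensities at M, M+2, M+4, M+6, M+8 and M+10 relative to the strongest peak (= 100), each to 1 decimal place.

8.7 : 45.4 : 95.3 : 100.0 : 52.5 : 11.0

Expanding (0.488 + 0.512)^5:
P(M) = 0.488^5 = 0.027676
P(M+2) = 5 × 0.488^4 × 0.512^1 = 0.145184
P(M+4) = 10 × 0.488^3 × 0.512^2 = 0.304649
P(M+6) = 10 × 0.488^2 × 0.512^3 = 0.319631
P(M+8) = 5 × 0.488^1 × 0.512^4 = 0.167676
P(M+10) = 0.512^5 = 0.035184
The M+6 peak is largest (0.319631); scaling to 100 gives 8.7 : 45.4 : 95.3 : 100.0 : 52.5 : 11.0.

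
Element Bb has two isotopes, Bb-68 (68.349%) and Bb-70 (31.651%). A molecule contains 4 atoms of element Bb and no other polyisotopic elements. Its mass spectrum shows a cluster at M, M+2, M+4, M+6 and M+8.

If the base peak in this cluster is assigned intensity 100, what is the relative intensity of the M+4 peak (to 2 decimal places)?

Term probabilities: M 0.2182, M+2 0.4042, M+4 0.2808, M+6 0.0867, M+8 0.0100. Base peak = M+2.
P(M+2) = C(4,1) × 0.68349^3 × 0.31651^1 = 4 × 0.31929822 × 0.31651 = 0.404244 (base)
P(M+4) = C(4,2) × 0.68349^2 × 0.31651^2 = 6 × 0.46715858 × 0.10017858 = 0.280796
Relative intensity = 0.280796 / 0.404244 × 100 = 69.46

69.46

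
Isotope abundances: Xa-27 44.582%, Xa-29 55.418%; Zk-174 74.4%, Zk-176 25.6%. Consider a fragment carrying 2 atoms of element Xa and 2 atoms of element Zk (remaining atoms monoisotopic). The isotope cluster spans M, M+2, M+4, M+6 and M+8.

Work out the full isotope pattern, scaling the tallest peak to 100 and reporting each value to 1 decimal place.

Element Xa pattern (n=2): 0.19875547 : 0.49412906 : 0.30711547
Element Zk pattern (n=2): 0.553536 : 0.380928 : 0.065536
Convolve the two distributions (both contribute in 2-u steps):
  M: 0.19875547×0.553536 = 0.110018
  M+2: 0.19875547×0.380928 + 0.49412906×0.553536 = 0.349230
  M+4: 0.19875547×0.065536 + 0.49412906×0.380928 + 0.30711547×0.553536 = 0.371253
  M+6: 0.49412906×0.065536 + 0.30711547×0.380928 = 0.149372
  M+8: 0.30711547×0.065536 = 0.020127
Scale to base peak (0.371253) = 100: 29.6 : 94.1 : 100.0 : 40.2 : 5.4

29.6 : 94.1 : 100.0 : 40.2 : 5.4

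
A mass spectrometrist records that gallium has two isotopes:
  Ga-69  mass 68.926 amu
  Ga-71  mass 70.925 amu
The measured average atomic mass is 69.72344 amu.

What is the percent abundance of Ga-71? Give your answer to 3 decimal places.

39.892%

Let x be the fractional abundance of Ga-69; then Ga-71 has abundance 1 − x.
68.926·x + 70.925·(1 − x) = 69.72344
(68.926 − 70.925)·x = 69.72344 − 70.925
x = -1.20156 / -1.999 = 0.60108 → 60.108% Ga-69, 39.892% Ga-71.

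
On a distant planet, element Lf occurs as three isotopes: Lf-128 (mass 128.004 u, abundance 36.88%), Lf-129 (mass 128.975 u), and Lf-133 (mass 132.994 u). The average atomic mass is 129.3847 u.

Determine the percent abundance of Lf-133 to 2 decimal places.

Let x and y be the fractions of Lf-129 and Lf-133. Then x + y = 1 − 0.3688 = 0.6312 and 128.975x + 132.994y = 129.3847 − 0.3688×128.004 = 82.1768248.
Substituting: 128.975x + 132.994(0.6312 − x) = 82.1768248
(128.975 − 132.994)x = -1.768988  ⇒  x = 0.44016, y = 0.19104
Lf-129: 44.02%, Lf-133: 19.10%.

19.10%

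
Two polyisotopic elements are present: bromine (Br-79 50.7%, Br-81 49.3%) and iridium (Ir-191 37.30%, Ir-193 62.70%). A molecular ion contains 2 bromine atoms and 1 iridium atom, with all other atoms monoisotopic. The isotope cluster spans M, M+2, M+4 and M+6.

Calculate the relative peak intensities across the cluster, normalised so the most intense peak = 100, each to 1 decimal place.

23.7 : 86.0 : 100.0 : 37.7

Bromine pattern (n=2): 0.257049 : 0.499902 : 0.243049
Iridium pattern (n=1): 0.3730 : 0.6270
Convolve the two distributions (both contribute in 2-u steps):
  M: 0.257049×0.3730 = 0.095879
  M+2: 0.257049×0.6270 + 0.499902×0.3730 = 0.347633
  M+4: 0.499902×0.6270 + 0.243049×0.3730 = 0.404096
  M+6: 0.243049×0.6270 = 0.152392
Scale to base peak (0.404096) = 100: 23.7 : 86.0 : 100.0 : 37.7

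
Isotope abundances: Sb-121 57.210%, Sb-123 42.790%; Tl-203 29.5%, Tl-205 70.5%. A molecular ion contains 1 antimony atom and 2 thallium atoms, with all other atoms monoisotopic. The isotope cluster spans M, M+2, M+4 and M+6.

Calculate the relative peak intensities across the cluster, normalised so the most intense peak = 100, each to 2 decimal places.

10.77 : 59.52 : 100.00 : 46.00

Antimony pattern (n=1): 0.5721 : 0.4279
Thallium pattern (n=2): 0.087025 : 0.41595 : 0.497025
Convolve the two distributions (both contribute in 2-u steps):
  M: 0.5721×0.087025 = 0.049787
  M+2: 0.5721×0.41595 + 0.4279×0.087025 = 0.275203
  M+4: 0.5721×0.497025 + 0.4279×0.41595 = 0.462333
  M+6: 0.4279×0.497025 = 0.212677
Scale to base peak (0.462333) = 100: 10.77 : 59.52 : 100.00 : 46.00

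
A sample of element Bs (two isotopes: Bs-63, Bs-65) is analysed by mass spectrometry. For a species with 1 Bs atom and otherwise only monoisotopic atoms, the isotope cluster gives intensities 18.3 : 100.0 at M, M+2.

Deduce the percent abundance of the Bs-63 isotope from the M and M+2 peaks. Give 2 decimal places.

15.47%

If p is the fraction of Bs that is Bs-63, then I(M+2)/I(M) = [C(1,1)·p^0·(1−p)] / p^1 = 1·(1−p)/p = 100.0/18.3 = 5.4645
(1−p)/p = 5.4645/1 = 5.4645  ⇒  p = 1/(1 + 5.4645) = 0.1547
Bs-63: 15.47%, Bs-65: 84.53%.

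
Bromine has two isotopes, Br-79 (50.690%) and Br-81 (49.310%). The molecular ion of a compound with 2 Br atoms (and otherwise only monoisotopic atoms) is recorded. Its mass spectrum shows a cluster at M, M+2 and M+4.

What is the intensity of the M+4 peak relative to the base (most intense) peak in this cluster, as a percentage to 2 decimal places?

48.64%

Term probabilities: M 0.2569, M+2 0.4999, M+4 0.2431. Base peak = M+2.
P(M+2) = C(2,1) × 0.50690^1 × 0.49310^1 = 2 × 0.5069 × 0.4931 = 0.499905 (base)
P(M+4) = C(2,2) × 0.50690^0 × 0.49310^2 = 1 × 1.0000 × 0.24314761 = 0.243148
Relative intensity = 0.243148 / 0.499905 × 100 = 48.64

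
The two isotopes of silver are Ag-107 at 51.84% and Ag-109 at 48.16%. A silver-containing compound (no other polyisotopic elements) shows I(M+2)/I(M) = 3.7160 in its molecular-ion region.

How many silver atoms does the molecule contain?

The M+2/M ratio from n Ag atoms is n · q/p = n · 0.4816/0.5184.
n = 3.7160 × 0.5184/0.4816 = 4.00 ≈ 4

4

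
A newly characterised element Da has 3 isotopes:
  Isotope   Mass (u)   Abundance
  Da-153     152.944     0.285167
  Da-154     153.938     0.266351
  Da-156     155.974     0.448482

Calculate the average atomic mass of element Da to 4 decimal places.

Average mass = Σ (abundance × isotope mass) = 0.285167 × 152.944 + 0.266351 × 153.938 + 0.448482 × 155.974
= 43.61458 + 41.00154 + 69.95153 = 154.56765 u

154.5677 u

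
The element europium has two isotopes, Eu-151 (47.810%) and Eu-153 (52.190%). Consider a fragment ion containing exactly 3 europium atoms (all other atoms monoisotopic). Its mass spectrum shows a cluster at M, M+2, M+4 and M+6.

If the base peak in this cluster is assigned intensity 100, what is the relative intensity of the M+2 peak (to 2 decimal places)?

(0.47810 + 0.52190)^3 gives M 0.1093, M+2 0.3579, M+4 0.3907, M+6 0.1422; the largest is M+4.
P(M+4) = C(3,2) × 0.47810^1 × 0.52190^2 = 3 × 0.4781 × 0.27237961 = 0.390674 (base)
P(M+2) = C(3,1) × 0.47810^2 × 0.52190^1 = 3 × 0.22857961 × 0.5219 = 0.357887
Relative intensity = 0.357887 / 0.390674 × 100 = 91.61

91.61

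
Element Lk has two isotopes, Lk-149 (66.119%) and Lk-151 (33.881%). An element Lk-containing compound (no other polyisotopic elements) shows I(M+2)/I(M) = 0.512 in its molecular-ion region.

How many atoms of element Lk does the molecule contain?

1

The M+2/M ratio from n Lk atoms is n · q/p = n · 0.33881/0.66119.
n = 0.512 × 0.66119/0.33881 = 1.00 ≈ 1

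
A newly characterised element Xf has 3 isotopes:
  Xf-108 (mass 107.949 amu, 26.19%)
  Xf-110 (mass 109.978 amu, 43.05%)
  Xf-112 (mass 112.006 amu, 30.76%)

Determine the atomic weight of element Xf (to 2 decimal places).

Average mass = Σ (abundance × isotope mass) = 0.2619 × 107.949 + 0.4305 × 109.978 + 0.3076 × 112.006
= 28.2718 + 47.3455 + 34.4530 = 110.0703 amu

110.07 amu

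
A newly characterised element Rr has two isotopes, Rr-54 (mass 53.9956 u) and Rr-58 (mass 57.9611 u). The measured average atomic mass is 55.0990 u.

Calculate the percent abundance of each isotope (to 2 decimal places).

Writing the weighted mean with unknown fraction x of Rr-54:
53.9956·x + 57.9611·(1 − x) = 55.0990
(53.9956 − 57.9611)·x = 55.0990 − 57.9611
x = -2.8621 / -3.9655 = 0.72175 → 72.18% Rr-54, 27.82% Rr-58.

Rr-54: 72.18%, Rr-58: 27.82%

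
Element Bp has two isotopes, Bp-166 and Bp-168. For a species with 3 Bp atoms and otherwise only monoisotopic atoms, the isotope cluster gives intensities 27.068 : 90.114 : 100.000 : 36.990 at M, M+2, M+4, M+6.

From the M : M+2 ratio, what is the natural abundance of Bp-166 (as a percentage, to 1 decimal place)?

If p is the fraction of Bp that is Bp-166, then I(M+2)/I(M) = [C(3,1)·p^2·(1−p)] / p^3 = 3·(1−p)/p = 90.114/27.068 = 3.3292
(1−p)/p = 3.3292/3 = 1.1097  ⇒  p = 1/(1 + 1.1097) = 0.4740
Bp-166: 47.4%, Bp-168: 52.6%.

47.4%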